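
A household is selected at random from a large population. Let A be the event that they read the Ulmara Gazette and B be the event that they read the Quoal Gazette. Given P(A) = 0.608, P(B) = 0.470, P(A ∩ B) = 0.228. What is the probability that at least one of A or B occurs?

P(A ∪ B) = 0.608 + 0.470 − 0.228 = 0.850

0.850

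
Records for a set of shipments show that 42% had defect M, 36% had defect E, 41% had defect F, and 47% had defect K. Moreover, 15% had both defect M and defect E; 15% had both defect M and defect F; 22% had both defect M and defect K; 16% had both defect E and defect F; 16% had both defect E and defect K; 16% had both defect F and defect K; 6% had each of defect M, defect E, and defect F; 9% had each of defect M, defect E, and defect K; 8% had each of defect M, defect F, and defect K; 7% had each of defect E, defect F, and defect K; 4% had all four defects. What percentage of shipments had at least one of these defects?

Inclusion–exclusion gives
P(union) = 42 + 36 + 41 + 47 − 15 − 15 − 22 − 16 − 16 − 16 + 6 + 9 + 8 + 7 − 4 = 92%

92%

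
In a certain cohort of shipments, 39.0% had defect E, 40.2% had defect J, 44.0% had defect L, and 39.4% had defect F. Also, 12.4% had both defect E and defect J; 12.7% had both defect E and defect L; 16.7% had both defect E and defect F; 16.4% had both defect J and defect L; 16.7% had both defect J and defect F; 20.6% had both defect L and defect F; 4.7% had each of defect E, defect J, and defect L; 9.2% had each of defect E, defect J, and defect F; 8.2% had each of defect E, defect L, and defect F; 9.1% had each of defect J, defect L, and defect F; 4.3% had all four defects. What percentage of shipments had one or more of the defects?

94.0%

P(union) = 39.0 + 40.2 + 44.0 + 39.4 − 12.4 − 12.7 − 16.7 − 16.4 − 16.7 − 20.6 + 4.7 + 9.2 + 8.2 + 9.1 − 4.3 = 94.0%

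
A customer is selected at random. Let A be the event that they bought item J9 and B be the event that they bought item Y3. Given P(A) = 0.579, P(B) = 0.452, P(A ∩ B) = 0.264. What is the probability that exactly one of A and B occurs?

By inclusion–exclusion (exactly-one form):
P(exactly one) = 0.579 + 0.452 − 2·0.264 = 0.503

0.503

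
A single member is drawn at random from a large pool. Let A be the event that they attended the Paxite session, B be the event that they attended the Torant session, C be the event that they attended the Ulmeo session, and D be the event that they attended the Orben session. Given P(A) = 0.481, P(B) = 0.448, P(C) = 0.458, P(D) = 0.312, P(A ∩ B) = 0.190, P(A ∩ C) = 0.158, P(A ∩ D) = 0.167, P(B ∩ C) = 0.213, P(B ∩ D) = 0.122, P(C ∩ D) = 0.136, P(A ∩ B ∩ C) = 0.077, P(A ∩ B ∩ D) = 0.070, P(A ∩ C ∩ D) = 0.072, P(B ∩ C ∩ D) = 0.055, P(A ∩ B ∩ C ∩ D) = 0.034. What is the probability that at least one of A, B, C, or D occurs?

0.953

By inclusion–exclusion:
P(A ∪ B ∪ C ∪ D) = 0.481 + 0.448 + 0.458 + 0.312 − 0.190 − 0.158 − 0.167 − 0.213 − 0.122 − 0.136 + 0.077 + 0.070 + 0.072 + 0.055 − 0.034 = 0.953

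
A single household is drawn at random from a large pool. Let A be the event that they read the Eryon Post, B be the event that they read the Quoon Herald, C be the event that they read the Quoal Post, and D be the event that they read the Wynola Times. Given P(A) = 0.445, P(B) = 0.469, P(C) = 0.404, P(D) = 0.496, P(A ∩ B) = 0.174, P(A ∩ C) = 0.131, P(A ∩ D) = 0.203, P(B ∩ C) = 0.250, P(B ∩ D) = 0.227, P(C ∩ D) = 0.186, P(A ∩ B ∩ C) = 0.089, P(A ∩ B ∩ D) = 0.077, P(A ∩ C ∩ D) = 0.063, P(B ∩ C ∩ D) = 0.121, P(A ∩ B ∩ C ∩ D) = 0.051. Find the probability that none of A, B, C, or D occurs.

0.058

P(A ∪ B ∪ C ∪ D) = 0.445 + 0.469 + 0.404 + 0.496 − 0.174 − 0.131 − 0.203 − 0.250 − 0.227 − 0.186 + 0.089 + 0.077 + 0.063 + 0.121 − 0.051 = 0.942
P(none) = 1 − 0.942 = 0.058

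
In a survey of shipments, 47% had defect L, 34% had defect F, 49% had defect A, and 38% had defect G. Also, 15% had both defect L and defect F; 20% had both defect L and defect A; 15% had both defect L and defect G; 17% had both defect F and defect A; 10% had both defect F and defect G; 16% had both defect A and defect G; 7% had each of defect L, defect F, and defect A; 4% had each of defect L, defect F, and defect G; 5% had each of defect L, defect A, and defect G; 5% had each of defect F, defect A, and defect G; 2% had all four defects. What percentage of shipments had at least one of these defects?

By inclusion–exclusion:
P(at least one) = 47 + 34 + 49 + 38 − 15 − 20 − 15 − 17 − 10 − 16 + 7 + 4 + 5 + 5 − 2 = 94%

94%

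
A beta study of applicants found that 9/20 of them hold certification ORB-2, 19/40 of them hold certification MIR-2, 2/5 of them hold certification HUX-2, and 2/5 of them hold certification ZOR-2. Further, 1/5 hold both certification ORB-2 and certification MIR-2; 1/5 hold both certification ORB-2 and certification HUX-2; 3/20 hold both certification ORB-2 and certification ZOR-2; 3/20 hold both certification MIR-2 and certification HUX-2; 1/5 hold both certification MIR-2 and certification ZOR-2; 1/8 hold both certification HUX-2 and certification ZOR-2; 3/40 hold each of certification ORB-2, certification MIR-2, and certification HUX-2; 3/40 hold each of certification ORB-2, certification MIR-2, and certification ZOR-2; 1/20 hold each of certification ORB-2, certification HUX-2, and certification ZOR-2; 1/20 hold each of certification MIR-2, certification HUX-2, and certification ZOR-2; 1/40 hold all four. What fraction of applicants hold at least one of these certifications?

37/40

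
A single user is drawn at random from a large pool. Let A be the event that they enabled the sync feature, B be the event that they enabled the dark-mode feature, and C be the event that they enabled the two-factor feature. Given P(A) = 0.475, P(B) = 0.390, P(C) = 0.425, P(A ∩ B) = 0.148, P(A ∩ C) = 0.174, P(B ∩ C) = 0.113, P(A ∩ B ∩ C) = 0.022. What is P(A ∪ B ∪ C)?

0.877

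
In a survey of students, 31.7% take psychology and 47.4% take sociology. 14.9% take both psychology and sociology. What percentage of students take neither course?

35.8%

Using inclusion–exclusion:
P(≥1) = 31.7 + 47.4 − 14.9 = 64.2%
P(none) = 100% − 64.2% = 35.8%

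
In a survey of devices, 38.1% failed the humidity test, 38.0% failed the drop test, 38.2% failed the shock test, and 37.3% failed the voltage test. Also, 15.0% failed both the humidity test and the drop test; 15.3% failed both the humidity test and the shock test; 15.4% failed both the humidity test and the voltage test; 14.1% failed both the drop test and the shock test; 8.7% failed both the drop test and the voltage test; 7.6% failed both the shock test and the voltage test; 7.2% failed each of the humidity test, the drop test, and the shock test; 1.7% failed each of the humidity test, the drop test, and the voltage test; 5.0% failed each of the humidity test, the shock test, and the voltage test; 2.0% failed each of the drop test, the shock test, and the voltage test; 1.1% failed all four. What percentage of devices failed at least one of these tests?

By inclusion-exclusion,
P(≥1) = 38.1 + 38.0 + 38.2 + 37.3 − 15.0 − 15.3 − 15.4 − 14.1 − 8.7 − 7.6 + 7.2 + 1.7 + 5.0 + 2.0 − 1.1 = 90.3%

90.3%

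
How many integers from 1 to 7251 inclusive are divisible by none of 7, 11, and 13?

5216

Inclusion–exclusion gives
floor(7251/7) + floor(7251/11) + floor(7251/13) − floor(7251/77) − floor(7251/91) − floor(7251/143) + floor(7251/1001) = 1035 + 659 + 557 − 94 − 79 − 50 + 7 = 2035
7251 − 2035 = 5216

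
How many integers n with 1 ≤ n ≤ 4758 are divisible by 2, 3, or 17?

2379 + 1586 + 279 − 793 − 139 − 93 + 46 = 3265

3265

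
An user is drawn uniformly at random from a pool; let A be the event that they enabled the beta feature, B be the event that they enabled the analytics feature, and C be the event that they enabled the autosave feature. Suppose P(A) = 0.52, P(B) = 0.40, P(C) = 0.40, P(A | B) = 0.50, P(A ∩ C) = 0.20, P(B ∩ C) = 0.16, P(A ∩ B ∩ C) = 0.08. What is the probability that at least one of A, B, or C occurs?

0.84

P(A ∩ B) = P(B)·P(A|B) = 0.40 × 0.50 = 0.20
Apply inclusion-exclusion:
P(A ∪ B ∪ C) = 0.52 + 0.40 + 0.40 − 0.20 − 0.20 − 0.16 + 0.08 = 0.84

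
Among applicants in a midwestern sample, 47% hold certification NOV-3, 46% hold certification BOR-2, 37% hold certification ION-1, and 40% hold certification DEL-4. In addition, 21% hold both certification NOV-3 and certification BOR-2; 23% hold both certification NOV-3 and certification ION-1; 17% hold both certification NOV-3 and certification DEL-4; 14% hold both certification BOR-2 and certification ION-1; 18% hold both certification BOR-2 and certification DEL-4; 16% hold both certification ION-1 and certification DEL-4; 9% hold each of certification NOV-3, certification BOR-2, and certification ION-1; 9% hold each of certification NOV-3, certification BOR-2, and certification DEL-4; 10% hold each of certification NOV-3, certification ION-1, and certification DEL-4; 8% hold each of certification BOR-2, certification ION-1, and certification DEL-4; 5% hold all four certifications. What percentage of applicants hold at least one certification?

Inclusion–exclusion gives
P(≥1) = 47 + 46 + 37 + 40 − 21 − 23 − 17 − 14 − 18 − 16 + 9 + 9 + 10 + 8 − 5 = 92%

92%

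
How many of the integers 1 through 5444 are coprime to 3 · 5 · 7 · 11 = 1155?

2263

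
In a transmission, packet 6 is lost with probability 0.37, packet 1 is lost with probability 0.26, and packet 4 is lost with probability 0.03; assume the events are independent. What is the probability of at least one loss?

Since the events are independent, P(none) is the product of the individual non-occurrence probabilities.
P(none) = (1 − 0.37) × (1 − 0.26) × (1 − 0.03) = 0.63 × 0.74 × 0.97 = 0.452214
P(at least one) = 1 − 0.452214 = 0.547786

0.547786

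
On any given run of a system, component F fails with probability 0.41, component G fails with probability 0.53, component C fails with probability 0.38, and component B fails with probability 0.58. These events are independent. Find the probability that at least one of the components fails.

0.92779108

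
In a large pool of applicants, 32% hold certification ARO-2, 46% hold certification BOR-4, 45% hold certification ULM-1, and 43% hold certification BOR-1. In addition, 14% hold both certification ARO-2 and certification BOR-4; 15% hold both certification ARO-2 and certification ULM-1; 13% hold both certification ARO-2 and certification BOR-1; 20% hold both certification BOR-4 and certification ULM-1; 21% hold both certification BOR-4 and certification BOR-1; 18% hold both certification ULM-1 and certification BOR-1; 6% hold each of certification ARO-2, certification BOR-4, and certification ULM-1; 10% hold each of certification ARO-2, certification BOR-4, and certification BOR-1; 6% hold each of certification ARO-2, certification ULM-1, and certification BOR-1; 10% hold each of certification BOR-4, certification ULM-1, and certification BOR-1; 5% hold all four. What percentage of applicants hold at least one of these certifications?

P(at least one) = 32 + 46 + 45 + 43 − 14 − 15 − 13 − 20 − 21 − 18 + 6 + 10 + 6 + 10 − 5 = 92%

92%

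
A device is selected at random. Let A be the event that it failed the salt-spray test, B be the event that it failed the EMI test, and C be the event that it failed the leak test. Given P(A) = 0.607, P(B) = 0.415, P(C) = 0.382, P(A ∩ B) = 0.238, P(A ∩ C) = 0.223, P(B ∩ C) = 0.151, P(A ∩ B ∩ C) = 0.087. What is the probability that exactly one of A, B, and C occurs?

0.441

P(exactly one) = 0.607 + 0.415 + 0.382 − 2·0.238 − 2·0.223 − 2·0.151 + 3·0.087 = 0.441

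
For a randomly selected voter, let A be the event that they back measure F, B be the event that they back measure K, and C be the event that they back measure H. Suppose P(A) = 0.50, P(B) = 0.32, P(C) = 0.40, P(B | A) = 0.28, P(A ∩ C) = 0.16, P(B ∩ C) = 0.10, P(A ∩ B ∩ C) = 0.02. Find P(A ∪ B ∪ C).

0.84

P(A ∩ B) = P(A)·P(B|A) = 0.50 × 0.28 = 0.14
P(A ∪ B ∪ C) = 0.50 + 0.32 + 0.40 − 0.14 − 0.16 − 0.10 + 0.02 = 0.84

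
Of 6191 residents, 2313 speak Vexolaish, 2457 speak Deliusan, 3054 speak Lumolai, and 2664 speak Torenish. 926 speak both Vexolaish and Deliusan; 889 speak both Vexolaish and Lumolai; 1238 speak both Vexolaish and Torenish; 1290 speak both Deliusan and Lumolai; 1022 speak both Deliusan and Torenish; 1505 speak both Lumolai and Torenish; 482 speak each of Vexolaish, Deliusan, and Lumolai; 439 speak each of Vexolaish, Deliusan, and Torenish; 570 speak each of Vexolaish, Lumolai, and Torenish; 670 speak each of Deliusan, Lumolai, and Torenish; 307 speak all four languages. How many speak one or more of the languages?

5472

N(≥1) = 2313 + 2457 + 3054 + 2664 − 926 − 889 − 1238 − 1290 − 1022 − 1505 + 482 + 439 + 570 + 670 − 307 = 5472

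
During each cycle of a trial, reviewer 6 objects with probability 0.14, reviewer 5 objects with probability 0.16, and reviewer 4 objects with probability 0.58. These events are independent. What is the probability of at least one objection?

0.696592

P(none) = (1 − 0.14) × (1 − 0.16) × (1 − 0.58) = 0.86 × 0.84 × 0.42 = 0.303408
P(at least one) = 1 − 0.303408 = 0.696592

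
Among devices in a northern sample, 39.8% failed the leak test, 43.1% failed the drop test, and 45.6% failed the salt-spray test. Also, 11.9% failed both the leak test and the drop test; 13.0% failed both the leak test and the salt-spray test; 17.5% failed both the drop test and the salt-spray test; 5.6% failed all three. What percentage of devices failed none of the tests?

By inclusion–exclusion:
P(union) = 39.8 + 43.1 + 45.6 − 11.9 − 13.0 − 17.5 + 5.6 = 91.7%
P(none) = 100% − 91.7% = 8.3%

8.3%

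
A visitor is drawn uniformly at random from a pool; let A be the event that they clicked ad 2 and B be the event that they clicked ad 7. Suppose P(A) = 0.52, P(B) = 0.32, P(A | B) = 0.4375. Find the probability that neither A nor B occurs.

P(A ∩ B) = P(B)·P(A|B) = 0.32 × 0.4375 = 0.14
Apply inclusion-exclusion:
P(A ∪ B) = 0.52 + 0.32 − 0.14 = 0.70
P(none) = 1 − 0.70 = 0.30

0.30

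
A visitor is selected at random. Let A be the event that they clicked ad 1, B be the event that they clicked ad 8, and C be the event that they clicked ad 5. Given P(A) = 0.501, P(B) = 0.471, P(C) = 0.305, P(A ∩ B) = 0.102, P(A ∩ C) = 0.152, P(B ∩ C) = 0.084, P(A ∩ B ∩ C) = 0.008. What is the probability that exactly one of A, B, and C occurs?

By inclusion–exclusion (exactly-one form):
P(exactly one) = 0.501 + 0.471 + 0.305 − 2·0.102 − 2·0.152 − 2·0.084 + 3·0.008 = 0.625

0.625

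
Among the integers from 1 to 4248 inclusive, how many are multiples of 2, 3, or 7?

3034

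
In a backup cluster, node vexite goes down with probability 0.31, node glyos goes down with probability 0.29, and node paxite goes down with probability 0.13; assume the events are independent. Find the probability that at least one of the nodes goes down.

0.573787

P(none) = (1 − 0.31) × (1 − 0.29) × (1 − 0.13) = 0.69 × 0.71 × 0.87 = 0.426213
P(at least one) = 1 − 0.426213 = 0.573787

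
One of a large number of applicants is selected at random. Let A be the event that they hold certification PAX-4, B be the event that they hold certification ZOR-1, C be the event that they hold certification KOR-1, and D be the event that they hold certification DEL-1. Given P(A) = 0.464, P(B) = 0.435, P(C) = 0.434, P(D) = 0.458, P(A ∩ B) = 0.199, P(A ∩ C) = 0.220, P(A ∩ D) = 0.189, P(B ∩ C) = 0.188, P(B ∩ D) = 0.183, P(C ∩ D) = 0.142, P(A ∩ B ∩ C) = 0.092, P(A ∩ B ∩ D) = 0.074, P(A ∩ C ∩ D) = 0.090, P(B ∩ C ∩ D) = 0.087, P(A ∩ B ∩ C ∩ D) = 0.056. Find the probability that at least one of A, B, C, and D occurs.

Using inclusion–exclusion:
P(A ∪ B ∪ C ∪ D) = 0.464 + 0.435 + 0.434 + 0.458 − 0.199 − 0.220 − 0.189 − 0.188 − 0.183 − 0.142 + 0.092 + 0.074 + 0.090 + 0.087 − 0.056 = 0.957

0.957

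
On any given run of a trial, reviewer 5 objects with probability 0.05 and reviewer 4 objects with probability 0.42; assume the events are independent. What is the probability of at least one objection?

P(none) = (1 − 0.05) × (1 − 0.42) = 0.95 × 0.58 = 0.551
P(at least one) = 1 − 0.551 = 0.449

0.449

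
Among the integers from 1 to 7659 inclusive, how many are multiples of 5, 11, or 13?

2517

By inclusion–exclusion:
floor(7659/5) + floor(7659/11) + floor(7659/13) − floor(7659/55) − floor(7659/65) − floor(7659/143) + floor(7659/715) = 1531 + 696 + 589 − 139 − 117 − 53 + 10 = 2517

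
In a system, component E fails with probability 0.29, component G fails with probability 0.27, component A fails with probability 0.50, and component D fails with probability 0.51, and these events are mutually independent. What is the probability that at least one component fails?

Since the events are independent, P(none) is the product of the individual non-occurrence probabilities.
P(none) = (1 − 0.29) × (1 − 0.27) × (1 − 0.50) × (1 − 0.51) = 0.71 × 0.73 × 0.50 × 0.49 = 0.1269835
P(at least one) = 1 − 0.1269835 = 0.8730165

0.8730165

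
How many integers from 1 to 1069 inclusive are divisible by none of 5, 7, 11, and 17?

628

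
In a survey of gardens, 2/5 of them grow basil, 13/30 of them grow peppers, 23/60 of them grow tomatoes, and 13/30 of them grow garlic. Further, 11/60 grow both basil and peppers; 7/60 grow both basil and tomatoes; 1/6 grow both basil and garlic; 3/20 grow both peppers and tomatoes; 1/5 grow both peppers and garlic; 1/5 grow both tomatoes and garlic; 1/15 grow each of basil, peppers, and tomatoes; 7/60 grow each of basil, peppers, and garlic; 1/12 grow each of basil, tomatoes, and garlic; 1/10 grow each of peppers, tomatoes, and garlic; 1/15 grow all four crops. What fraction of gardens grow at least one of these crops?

14/15

P(union) = 2/5 + 13/30 + 23/60 + 13/30 − 11/60 − 7/60 − 1/6 − 3/20 − 1/5 − 1/5 + 1/15 + 7/60 + 1/12 + 1/10 − 1/15 = 14/15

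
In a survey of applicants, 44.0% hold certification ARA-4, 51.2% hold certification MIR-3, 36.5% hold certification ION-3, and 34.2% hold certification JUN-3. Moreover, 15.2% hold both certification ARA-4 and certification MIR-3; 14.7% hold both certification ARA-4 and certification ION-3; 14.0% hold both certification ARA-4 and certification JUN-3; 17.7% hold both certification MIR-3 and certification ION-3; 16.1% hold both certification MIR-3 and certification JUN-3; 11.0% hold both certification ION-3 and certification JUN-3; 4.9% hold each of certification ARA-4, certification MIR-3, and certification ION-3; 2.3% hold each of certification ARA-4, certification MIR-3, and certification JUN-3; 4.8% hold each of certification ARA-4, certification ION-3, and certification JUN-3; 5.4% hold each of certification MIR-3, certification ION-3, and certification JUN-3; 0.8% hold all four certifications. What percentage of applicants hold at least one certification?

By inclusion-exclusion,
P(≥1) = 44.0 + 51.2 + 36.5 + 34.2 − 15.2 − 14.7 − 14.0 − 17.7 − 16.1 − 11.0 + 4.9 + 2.3 + 4.8 + 5.4 − 0.8 = 93.8%

93.8%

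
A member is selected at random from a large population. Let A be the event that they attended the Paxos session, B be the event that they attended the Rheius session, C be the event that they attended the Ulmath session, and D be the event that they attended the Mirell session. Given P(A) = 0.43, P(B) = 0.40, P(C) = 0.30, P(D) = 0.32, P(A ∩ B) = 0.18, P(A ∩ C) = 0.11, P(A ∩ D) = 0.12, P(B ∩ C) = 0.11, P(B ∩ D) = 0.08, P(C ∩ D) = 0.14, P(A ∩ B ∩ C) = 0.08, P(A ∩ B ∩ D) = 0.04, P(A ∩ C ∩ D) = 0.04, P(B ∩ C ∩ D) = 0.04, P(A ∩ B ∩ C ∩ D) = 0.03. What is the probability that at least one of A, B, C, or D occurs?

P(A ∪ B ∪ C ∪ D) = 0.43 + 0.40 + 0.30 + 0.32 − 0.18 − 0.11 − 0.12 − 0.11 − 0.08 − 0.14 + 0.08 + 0.04 + 0.04 + 0.04 − 0.03 = 0.88

0.88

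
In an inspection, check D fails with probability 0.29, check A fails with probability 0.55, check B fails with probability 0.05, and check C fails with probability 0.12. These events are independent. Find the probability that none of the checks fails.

P(none) = (1 − 0.29) × (1 − 0.55) × (1 − 0.05) × (1 − 0.12) = 0.71 × 0.45 × 0.95 × 0.88 = 0.267102

0.267102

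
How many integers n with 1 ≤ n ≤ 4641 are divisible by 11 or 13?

Apply inclusion-exclusion:
421 + 357 − 32 = 746

746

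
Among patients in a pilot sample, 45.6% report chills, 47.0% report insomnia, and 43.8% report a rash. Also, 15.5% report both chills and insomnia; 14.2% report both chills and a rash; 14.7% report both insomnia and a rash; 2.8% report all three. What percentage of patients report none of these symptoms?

5.2%

By inclusion–exclusion:
P(≥1) = 45.6 + 47.0 + 43.8 − 15.5 − 14.2 − 14.7 + 2.8 = 94.8%
P(none) = 100% − 94.8% = 5.2%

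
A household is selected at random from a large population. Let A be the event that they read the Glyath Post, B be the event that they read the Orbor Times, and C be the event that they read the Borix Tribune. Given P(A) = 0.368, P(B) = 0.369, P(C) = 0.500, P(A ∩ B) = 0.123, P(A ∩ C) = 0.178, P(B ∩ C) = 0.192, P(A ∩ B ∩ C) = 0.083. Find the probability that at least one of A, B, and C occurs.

P(A ∪ B ∪ C) = 0.368 + 0.369 + 0.500 − 0.123 − 0.178 − 0.192 + 0.083 = 0.827

0.827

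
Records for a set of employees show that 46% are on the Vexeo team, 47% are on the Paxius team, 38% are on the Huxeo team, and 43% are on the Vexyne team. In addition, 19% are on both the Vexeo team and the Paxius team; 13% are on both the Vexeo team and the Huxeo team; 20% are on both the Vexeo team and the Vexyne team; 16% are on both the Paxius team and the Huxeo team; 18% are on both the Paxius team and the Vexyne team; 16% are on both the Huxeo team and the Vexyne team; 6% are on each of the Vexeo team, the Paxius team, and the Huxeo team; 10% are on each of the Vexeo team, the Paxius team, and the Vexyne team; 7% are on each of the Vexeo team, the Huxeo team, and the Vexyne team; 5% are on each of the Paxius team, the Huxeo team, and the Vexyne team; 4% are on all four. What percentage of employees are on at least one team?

Inclusion–exclusion gives
P(≥1) = 46 + 47 + 38 + 43 − 19 − 13 − 20 − 16 − 18 − 16 + 6 + 10 + 7 + 5 − 4 = 96%

96%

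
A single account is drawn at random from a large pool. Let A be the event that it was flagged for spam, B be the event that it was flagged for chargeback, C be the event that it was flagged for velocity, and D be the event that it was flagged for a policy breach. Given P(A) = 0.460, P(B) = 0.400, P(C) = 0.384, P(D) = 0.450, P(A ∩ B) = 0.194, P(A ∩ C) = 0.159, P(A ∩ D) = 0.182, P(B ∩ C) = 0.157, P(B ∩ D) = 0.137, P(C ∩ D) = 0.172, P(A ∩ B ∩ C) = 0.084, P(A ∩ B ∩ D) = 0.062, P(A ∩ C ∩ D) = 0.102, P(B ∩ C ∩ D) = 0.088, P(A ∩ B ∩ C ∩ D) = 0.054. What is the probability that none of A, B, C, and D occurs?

0.025

P(A ∪ B ∪ C ∪ D) = 0.460 + 0.400 + 0.384 + 0.450 − 0.194 − 0.159 − 0.182 − 0.157 − 0.137 − 0.172 + 0.084 + 0.062 + 0.102 + 0.088 − 0.054 = 0.975
P(none) = 1 − 0.975 = 0.025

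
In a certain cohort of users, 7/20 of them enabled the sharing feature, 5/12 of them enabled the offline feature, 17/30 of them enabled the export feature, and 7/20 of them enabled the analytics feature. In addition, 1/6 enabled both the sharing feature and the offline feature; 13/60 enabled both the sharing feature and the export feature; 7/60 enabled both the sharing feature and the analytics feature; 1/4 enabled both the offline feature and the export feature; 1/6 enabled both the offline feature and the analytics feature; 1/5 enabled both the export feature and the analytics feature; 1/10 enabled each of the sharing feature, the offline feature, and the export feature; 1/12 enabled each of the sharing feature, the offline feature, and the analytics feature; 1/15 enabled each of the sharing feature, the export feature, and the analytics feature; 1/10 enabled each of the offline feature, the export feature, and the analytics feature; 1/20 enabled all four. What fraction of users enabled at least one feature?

13/15

P(at least one) = 7/20 + 5/12 + 17/30 + 7/20 − 1/6 − 13/60 − 7/60 − 1/4 − 1/6 − 1/5 + 1/10 + 1/12 + 1/15 + 1/10 − 1/20 = 13/15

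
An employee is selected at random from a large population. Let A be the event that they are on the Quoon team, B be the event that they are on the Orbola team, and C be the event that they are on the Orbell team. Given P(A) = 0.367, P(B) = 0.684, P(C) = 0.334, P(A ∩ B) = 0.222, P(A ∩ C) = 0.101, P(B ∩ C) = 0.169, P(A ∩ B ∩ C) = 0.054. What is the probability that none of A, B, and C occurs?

P(A ∪ B ∪ C) = 0.367 + 0.684 + 0.334 − 0.222 − 0.101 − 0.169 + 0.054 = 0.947
P(none) = 1 − 0.947 = 0.053

0.053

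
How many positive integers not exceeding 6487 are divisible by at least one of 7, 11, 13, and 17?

By inclusion-exclusion,
floor(6487/7) + floor(6487/11) + floor(6487/13) + floor(6487/17) − floor(6487/77) − floor(6487/91) − floor(6487/119) − floor(6487/143) − floor(6487/187) − floor(6487/221) + floor(6487/1001) + floor(6487/1309) + floor(6487/1547) + floor(6487/2431) − floor(6487/17017) = 926 + 589 + 499 + 381 − 84 − 71 − 54 − 45 − 34 − 29 + 6 + 4 + 4 + 2 − 0 = 2094

2094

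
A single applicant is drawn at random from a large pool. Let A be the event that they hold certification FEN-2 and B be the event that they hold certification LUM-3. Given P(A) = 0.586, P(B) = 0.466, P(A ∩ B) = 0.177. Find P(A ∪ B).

0.875

Apply inclusion-exclusion:
P(A ∪ B) = 0.586 + 0.466 − 0.177 = 0.875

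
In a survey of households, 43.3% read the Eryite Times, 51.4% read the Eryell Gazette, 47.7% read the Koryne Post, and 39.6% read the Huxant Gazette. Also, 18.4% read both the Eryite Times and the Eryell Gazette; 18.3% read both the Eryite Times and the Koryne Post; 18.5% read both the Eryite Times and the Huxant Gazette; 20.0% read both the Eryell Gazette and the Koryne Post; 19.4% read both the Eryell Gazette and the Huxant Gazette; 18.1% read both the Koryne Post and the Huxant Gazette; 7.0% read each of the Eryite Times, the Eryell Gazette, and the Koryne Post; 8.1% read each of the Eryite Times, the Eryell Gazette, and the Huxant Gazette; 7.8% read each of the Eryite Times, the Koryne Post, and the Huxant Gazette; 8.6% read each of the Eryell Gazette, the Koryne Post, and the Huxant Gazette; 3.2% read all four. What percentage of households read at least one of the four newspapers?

Apply inclusion-exclusion:
P(at least one) = 43.3 + 51.4 + 47.7 + 39.6 − 18.4 − 18.3 − 18.5 − 20.0 − 19.4 − 18.1 + 7.0 + 8.1 + 7.8 + 8.6 − 3.2 = 97.6%

97.6%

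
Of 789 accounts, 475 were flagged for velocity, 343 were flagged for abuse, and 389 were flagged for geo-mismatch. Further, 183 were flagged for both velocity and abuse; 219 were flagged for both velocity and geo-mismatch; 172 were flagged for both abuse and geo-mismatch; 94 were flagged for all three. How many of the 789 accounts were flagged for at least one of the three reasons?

Apply inclusion-exclusion:
|at least one| = 475 + 343 + 389 − 183 − 219 − 172 + 94 = 727

727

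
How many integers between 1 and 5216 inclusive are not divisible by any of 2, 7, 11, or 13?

Inclusion–exclusion gives
floor(5216/2) + floor(5216/7) + floor(5216/11) + floor(5216/13) − floor(5216/14) − floor(5216/22) − floor(5216/26) − floor(5216/77) − floor(5216/91) − floor(5216/143) + floor(5216/154) + floor(5216/182) + floor(5216/286) + floor(5216/1001) − floor(5216/2002) = 2608 + 745 + 474 + 401 − 372 − 237 − 200 − 67 − 57 − 36 + 33 + 28 + 18 + 5 − 2 = 3341
5216 − 3341 = 1875

1875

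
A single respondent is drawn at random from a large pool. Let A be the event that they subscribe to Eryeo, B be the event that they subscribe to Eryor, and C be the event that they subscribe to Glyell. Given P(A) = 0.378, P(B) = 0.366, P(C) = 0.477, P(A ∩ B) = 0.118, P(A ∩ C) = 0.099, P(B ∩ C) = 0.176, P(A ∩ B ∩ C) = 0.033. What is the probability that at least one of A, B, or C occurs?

0.861

P(A ∪ B ∪ C) = 0.378 + 0.366 + 0.477 − 0.118 − 0.099 − 0.176 + 0.033 = 0.861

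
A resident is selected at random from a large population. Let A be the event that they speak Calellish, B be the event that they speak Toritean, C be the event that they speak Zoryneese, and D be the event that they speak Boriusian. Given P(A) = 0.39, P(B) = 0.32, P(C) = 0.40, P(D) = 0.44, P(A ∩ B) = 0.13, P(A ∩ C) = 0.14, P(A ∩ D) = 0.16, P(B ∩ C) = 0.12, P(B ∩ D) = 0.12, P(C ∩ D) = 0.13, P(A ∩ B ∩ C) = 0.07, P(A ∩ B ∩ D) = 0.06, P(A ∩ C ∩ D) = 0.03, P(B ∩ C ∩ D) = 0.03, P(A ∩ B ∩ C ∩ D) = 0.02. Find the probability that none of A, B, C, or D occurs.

0.08

Apply inclusion-exclusion:
P(A ∪ B ∪ C ∪ D) = 0.39 + 0.32 + 0.40 + 0.44 − 0.13 − 0.14 − 0.16 − 0.12 − 0.12 − 0.13 + 0.07 + 0.06 + 0.03 + 0.03 − 0.02 = 0.92
P(none) = 1 − 0.92 = 0.08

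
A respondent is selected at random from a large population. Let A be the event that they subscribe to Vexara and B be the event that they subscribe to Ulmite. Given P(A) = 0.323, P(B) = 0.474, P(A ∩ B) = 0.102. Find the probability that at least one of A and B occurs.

0.695

P(A ∪ B) = 0.323 + 0.474 − 0.102 = 0.695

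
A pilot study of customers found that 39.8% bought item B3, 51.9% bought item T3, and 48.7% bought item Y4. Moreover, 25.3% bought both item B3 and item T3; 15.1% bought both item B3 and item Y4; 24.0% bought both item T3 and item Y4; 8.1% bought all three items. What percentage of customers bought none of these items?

15.9%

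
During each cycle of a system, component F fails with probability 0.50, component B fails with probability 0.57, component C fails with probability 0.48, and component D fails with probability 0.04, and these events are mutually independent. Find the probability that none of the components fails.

P(none) = (1 − 0.50) × (1 − 0.57) × (1 − 0.48) × (1 − 0.04) = 0.50 × 0.43 × 0.52 × 0.96 = 0.107328

0.107328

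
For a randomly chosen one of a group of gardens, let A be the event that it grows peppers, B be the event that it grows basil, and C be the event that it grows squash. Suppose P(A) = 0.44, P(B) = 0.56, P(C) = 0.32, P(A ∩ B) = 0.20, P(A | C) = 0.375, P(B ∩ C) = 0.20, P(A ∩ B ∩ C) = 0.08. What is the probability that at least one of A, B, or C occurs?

P(A ∩ C) = P(C)·P(A|C) = 0.32 × 0.375 = 0.12
By inclusion-exclusion,
P(A ∪ B ∪ C) = 0.44 + 0.56 + 0.32 − 0.20 − 0.12 − 0.20 + 0.08 = 0.88

0.88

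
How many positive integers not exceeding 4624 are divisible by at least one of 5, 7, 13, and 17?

By inclusion–exclusion:
⌊4624/5⌋ + ⌊4624/7⌋ + ⌊4624/13⌋ + ⌊4624/17⌋ − ⌊4624/35⌋ − ⌊4624/65⌋ − ⌊4624/85⌋ − ⌊4624/91⌋ − ⌊4624/119⌋ − ⌊4624/221⌋ + ⌊4624/455⌋ + ⌊4624/595⌋ + ⌊4624/1105⌋ + ⌊4624/1547⌋ − ⌊4624/7735⌋ = 924 + 660 + 355 + 272 − 132 − 71 − 54 − 50 − 38 − 20 + 10 + 7 + 4 + 2 − 0 = 1869

1869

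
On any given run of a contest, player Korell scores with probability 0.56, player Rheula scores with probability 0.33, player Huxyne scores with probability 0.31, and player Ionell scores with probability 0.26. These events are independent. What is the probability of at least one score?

P(none) = (1 − 0.56) × (1 − 0.33) × (1 − 0.31) × (1 − 0.26) = 0.44 × 0.67 × 0.69 × 0.74 = 0.15052488
P(at least one) = 1 − 0.15052488 = 0.84947512

0.84947512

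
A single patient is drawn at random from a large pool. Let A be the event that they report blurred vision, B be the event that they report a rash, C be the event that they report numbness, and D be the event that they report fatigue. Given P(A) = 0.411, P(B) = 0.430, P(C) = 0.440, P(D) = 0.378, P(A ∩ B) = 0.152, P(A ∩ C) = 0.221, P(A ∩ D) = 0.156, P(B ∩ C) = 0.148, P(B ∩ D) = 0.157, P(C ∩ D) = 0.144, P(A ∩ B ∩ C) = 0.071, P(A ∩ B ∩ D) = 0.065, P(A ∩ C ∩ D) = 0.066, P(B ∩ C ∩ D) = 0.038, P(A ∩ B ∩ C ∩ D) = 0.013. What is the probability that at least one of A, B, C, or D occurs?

0.908

Inclusion–exclusion gives
P(A ∪ B ∪ C ∪ D) = 0.411 + 0.430 + 0.440 + 0.378 − 0.152 − 0.221 − 0.156 − 0.148 − 0.157 − 0.144 + 0.071 + 0.065 + 0.066 + 0.038 − 0.013 = 0.908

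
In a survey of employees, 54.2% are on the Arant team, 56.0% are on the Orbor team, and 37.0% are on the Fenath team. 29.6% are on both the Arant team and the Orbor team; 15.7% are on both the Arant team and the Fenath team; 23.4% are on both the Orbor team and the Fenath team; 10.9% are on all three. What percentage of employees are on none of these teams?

10.6%

P(at least one) = 54.2 + 56.0 + 37.0 − 29.6 − 15.7 − 23.4 + 10.9 = 89.4%
P(none) = 100% − 89.4% = 10.6%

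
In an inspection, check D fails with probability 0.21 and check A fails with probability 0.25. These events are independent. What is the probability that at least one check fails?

P(none) = (1 − 0.21) × (1 − 0.25) = 0.79 × 0.75 = 0.5925
P(at least one) = 1 − 0.5925 = 0.4075

0.4075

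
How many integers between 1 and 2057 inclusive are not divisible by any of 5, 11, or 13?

Using inclusion–exclusion:
411 + 187 + 158 − 37 − 31 − 14 + 2 = 676
2057 − 676 = 1381

1381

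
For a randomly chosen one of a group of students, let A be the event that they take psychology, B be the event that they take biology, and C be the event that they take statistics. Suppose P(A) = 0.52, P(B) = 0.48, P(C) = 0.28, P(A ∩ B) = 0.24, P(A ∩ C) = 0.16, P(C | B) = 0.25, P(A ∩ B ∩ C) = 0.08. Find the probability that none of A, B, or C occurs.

0.16

P(B ∩ C) = P(B)·P(C|B) = 0.48 × 0.25 = 0.12
Inclusion–exclusion gives
P(A ∪ B ∪ C) = 0.52 + 0.48 + 0.28 − 0.24 − 0.16 − 0.12 + 0.08 = 0.84
P(none) = 1 − 0.84 = 0.16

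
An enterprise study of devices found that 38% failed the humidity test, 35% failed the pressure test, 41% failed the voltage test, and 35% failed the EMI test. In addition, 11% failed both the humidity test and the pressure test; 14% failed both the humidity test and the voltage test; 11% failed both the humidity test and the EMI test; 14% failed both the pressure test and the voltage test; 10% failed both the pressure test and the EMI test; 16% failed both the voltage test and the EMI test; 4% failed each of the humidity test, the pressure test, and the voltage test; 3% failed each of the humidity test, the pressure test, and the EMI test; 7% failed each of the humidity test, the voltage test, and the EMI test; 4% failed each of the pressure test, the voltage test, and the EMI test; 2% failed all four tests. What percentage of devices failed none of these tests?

11%

By inclusion–exclusion:
P(union) = 38 + 35 + 41 + 35 − 11 − 14 − 11 − 14 − 10 − 16 + 4 + 3 + 7 + 4 − 2 = 89%
P(none) = 100% − 89% = 11%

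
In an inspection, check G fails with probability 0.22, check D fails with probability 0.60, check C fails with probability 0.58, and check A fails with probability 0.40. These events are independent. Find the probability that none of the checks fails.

Since the events are independent, P(none) is the product of the individual non-occurrence probabilities.
P(none) = (1 − 0.22) × (1 − 0.60) × (1 − 0.58) × (1 − 0.40) = 0.78 × 0.40 × 0.42 × 0.60 = 0.078624

0.078624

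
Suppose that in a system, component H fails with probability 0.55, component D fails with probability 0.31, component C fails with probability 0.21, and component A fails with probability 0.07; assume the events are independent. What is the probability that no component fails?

0.22812435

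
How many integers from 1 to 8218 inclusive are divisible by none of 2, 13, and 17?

3570

4109 + 632 + 483 − 316 − 241 − 37 + 18 = 4648
8218 − 4648 = 3570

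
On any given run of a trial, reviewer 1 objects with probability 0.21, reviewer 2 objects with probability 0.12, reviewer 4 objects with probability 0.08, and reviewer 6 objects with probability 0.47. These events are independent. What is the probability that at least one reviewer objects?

P(none) = (1 − 0.21) × (1 − 0.12) × (1 − 0.08) × (1 − 0.47) = 0.79 × 0.88 × 0.92 × 0.53 = 0.33897952
P(at least one) = 1 − 0.33897952 = 0.66102048

0.66102048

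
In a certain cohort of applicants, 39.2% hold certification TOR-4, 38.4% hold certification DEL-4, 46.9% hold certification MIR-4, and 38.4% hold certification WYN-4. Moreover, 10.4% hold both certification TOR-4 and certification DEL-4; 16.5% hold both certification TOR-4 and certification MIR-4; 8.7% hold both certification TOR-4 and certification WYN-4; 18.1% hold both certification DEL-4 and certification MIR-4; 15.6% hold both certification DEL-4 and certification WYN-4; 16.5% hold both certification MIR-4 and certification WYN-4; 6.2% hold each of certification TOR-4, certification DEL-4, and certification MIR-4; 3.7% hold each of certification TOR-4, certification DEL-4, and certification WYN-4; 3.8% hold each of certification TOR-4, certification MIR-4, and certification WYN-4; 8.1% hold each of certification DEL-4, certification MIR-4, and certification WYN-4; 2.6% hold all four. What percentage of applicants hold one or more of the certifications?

96.3%

Apply inclusion-exclusion:
P(at least one) = 39.2 + 38.4 + 46.9 + 38.4 − 10.4 − 16.5 − 8.7 − 18.1 − 15.6 − 16.5 + 6.2 + 3.7 + 3.8 + 8.1 − 2.6 = 96.3%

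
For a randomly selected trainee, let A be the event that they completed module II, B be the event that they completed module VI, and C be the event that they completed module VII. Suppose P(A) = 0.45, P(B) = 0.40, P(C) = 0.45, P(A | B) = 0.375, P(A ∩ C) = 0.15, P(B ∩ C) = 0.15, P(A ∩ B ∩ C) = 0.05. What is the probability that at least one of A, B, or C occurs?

0.90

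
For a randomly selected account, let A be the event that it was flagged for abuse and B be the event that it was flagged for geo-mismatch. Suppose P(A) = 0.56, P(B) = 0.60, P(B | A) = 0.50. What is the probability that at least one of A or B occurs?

0.88

P(A ∩ B) = P(A)·P(B|A) = 0.56 × 0.50 = 0.28
Using inclusion–exclusion:
P(A ∪ B) = 0.56 + 0.60 − 0.28 = 0.88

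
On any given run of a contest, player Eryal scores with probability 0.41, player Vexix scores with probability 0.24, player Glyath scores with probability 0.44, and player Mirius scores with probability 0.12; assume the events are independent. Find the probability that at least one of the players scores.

0.77902848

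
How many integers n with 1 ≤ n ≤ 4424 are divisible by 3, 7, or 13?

2091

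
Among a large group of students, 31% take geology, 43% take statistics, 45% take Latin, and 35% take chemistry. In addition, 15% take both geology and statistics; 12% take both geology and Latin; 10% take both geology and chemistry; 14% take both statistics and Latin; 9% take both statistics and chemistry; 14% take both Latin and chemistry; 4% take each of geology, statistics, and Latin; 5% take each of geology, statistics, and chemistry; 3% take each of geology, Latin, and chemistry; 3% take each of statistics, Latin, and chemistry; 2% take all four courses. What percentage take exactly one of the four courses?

43%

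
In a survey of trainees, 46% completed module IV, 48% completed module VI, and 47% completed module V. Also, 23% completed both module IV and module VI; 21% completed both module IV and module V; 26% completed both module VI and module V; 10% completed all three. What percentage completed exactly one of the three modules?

31%

By inclusion–exclusion (exactly-one form):
P(exactly one) = 46 + 48 + 47 − 2·23 − 2·21 − 2·26 + 3·10 = 31%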